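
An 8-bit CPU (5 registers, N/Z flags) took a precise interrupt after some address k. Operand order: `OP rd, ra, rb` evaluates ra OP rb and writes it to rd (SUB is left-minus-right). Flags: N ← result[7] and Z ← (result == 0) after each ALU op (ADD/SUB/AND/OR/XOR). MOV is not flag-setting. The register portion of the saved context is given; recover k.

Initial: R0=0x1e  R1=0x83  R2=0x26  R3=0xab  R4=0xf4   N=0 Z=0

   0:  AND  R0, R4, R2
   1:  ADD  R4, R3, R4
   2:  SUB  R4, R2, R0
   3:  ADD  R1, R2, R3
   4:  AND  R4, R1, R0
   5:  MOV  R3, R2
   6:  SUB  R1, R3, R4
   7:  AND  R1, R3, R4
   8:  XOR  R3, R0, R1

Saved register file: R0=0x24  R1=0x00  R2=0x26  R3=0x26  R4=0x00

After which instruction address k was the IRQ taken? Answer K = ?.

after  0: R0=0x24 R1=0x83 R2=0x26 R3=0xab R4=0xf4  N=0 Z=0
after  1: R0=0x24 R1=0x83 R2=0x26 R3=0xab R4=0x9f  N=1 Z=0
after  2: R0=0x24 R1=0x83 R2=0x26 R3=0xab R4=0x02  N=0 Z=0
after  3: R0=0x24 R1=0xd1 R2=0x26 R3=0xab R4=0x02  N=1 Z=0
after  4: R0=0x24 R1=0xd1 R2=0x26 R3=0xab R4=0x00  N=0 Z=1
after  5: R0=0x24 R1=0xd1 R2=0x26 R3=0x26 R4=0x00  N=0 Z=1
after  6: R0=0x24 R1=0x26 R2=0x26 R3=0x26 R4=0x00  N=0 Z=0
after  7: R0=0x24 R1=0x00 R2=0x26 R3=0x26 R4=0x00  N=0 Z=1
-- IRQ taken; context saved, return-PC = 8 --

K = 7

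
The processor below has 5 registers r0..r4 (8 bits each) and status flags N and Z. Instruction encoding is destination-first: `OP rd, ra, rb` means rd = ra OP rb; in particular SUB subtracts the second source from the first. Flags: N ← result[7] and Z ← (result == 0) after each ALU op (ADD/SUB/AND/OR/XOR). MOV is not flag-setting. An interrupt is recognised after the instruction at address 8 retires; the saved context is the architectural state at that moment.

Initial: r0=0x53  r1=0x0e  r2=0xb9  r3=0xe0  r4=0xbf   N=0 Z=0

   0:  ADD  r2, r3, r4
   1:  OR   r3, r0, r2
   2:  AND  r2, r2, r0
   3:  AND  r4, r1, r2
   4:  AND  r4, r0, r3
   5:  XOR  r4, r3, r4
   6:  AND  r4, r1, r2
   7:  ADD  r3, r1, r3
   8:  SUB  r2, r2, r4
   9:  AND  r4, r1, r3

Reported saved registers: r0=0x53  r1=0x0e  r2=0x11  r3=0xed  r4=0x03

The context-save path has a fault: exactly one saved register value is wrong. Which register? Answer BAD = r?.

BAD = r4

after  0: r0=0x53 r1=0x0e r2=0x9f r3=0xe0 r4=0xbf  N=1 Z=0
after  1: r0=0x53 r1=0x0e r2=0x9f r3=0xdf r4=0xbf  N=1 Z=0
after  2: r0=0x53 r1=0x0e r2=0x13 r3=0xdf r4=0xbf  N=0 Z=0
after  3: r0=0x53 r1=0x0e r2=0x13 r3=0xdf r4=0x02  N=0 Z=0
after  4: r0=0x53 r1=0x0e r2=0x13 r3=0xdf r4=0x53  N=0 Z=0
after  5: r0=0x53 r1=0x0e r2=0x13 r3=0xdf r4=0x8c  N=1 Z=0
after  6: r0=0x53 r1=0x0e r2=0x13 r3=0xdf r4=0x02  N=0 Z=0
after  7: r0=0x53 r1=0x0e r2=0x13 r3=0xed r4=0x02  N=1 Z=0
after  8: r0=0x53 r1=0x0e r2=0x11 r3=0xed r4=0x02  N=0 Z=0
-- IRQ taken; context saved, return-PC = 9 --
mismatch: r4: reported 0x03 vs actual 0x02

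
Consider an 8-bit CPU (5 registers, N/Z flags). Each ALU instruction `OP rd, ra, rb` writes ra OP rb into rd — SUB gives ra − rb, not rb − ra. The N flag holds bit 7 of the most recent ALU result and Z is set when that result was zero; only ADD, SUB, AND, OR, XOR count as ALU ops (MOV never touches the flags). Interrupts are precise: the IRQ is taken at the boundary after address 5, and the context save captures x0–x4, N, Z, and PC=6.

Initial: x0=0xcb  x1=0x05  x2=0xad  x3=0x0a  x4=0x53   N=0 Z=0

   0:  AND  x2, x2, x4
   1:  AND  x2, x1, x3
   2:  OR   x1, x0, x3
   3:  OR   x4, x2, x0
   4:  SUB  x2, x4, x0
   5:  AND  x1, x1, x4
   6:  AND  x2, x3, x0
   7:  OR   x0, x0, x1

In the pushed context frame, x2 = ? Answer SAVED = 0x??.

SAVED = 0x00

after  0: x0=0xcb x1=0x05 x2=0x01 x3=0x0a x4=0x53  N=0 Z=0
after  1: x0=0xcb x1=0x05 x2=0x00 x3=0x0a x4=0x53  N=0 Z=1
after  2: x0=0xcb x1=0xcb x2=0x00 x3=0x0a x4=0x53  N=1 Z=0
after  3: x0=0xcb x1=0xcb x2=0x00 x3=0x0a x4=0xcb  N=1 Z=0
after  4: x0=0xcb x1=0xcb x2=0x00 x3=0x0a x4=0xcb  N=0 Z=1
after  5: x0=0xcb x1=0xcb x2=0x00 x3=0x0a x4=0xcb  N=1 Z=0
-- IRQ taken; context saved, return-PC = 6 --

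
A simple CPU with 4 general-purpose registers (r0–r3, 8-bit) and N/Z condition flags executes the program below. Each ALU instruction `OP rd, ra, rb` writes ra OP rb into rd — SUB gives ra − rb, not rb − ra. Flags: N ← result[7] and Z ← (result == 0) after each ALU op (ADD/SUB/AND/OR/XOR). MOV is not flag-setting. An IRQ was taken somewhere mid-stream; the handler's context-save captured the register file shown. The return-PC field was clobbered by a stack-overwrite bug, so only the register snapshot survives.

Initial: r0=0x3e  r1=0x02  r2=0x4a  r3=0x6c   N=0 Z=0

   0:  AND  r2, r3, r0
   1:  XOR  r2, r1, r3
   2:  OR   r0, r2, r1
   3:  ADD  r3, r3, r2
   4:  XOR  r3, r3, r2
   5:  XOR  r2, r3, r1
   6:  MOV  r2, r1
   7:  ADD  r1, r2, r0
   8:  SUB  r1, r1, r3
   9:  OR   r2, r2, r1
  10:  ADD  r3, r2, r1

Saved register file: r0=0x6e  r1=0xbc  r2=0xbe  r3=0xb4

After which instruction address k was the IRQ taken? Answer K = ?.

after  0: r0=0x3e r1=0x02 r2=0x2c r3=0x6c  N=0 Z=0
after  1: r0=0x3e r1=0x02 r2=0x6e r3=0x6c  N=0 Z=0
after  2: r0=0x6e r1=0x02 r2=0x6e r3=0x6c  N=0 Z=0
after  3: r0=0x6e r1=0x02 r2=0x6e r3=0xda  N=1 Z=0
after  4: r0=0x6e r1=0x02 r2=0x6e r3=0xb4  N=1 Z=0
after  5: r0=0x6e r1=0x02 r2=0xb6 r3=0xb4  N=1 Z=0
after  6: r0=0x6e r1=0x02 r2=0x02 r3=0xb4  N=1 Z=0
after  7: r0=0x6e r1=0x70 r2=0x02 r3=0xb4  N=0 Z=0
after  8: r0=0x6e r1=0xbc r2=0x02 r3=0xb4  N=1 Z=0
after  9: r0=0x6e r1=0xbc r2=0xbe r3=0xb4  N=1 Z=0
-- IRQ taken; context saved, return-PC = 10 --

K = 9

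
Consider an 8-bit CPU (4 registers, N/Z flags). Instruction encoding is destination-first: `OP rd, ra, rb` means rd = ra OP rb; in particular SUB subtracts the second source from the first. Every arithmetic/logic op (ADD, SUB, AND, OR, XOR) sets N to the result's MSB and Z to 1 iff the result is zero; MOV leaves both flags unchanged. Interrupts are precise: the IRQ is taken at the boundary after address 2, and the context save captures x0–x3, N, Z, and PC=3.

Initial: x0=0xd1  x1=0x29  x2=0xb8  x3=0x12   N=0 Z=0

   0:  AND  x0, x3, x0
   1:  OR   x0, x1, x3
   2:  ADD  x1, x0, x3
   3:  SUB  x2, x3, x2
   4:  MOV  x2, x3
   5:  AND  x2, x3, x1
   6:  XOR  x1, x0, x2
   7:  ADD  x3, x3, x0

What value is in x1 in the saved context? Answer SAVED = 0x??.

after  0: x0=0x10 x1=0x29 x2=0xb8 x3=0x12  N=0 Z=0
after  1: x0=0x3b x1=0x29 x2=0xb8 x3=0x12  N=0 Z=0
after  2: x0=0x3b x1=0x4d x2=0xb8 x3=0x12  N=0 Z=0
-- IRQ taken; context saved, return-PC = 3 --

SAVED = 0x4d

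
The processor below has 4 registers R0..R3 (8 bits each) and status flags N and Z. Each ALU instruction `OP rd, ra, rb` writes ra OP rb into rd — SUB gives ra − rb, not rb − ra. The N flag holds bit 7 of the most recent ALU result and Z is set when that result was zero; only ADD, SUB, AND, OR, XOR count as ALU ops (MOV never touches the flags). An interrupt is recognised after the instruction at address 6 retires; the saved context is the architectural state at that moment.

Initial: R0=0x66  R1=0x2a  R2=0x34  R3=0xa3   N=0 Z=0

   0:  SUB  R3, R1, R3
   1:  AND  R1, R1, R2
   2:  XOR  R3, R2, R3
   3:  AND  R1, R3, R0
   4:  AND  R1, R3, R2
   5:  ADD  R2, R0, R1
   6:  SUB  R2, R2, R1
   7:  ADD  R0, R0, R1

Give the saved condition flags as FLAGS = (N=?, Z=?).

after  0: R0=0x66 R1=0x2a R2=0x34 R3=0x87  N=1 Z=0
after  1: R0=0x66 R1=0x20 R2=0x34 R3=0x87  N=0 Z=0
after  2: R0=0x66 R1=0x20 R2=0x34 R3=0xb3  N=1 Z=0
after  3: R0=0x66 R1=0x22 R2=0x34 R3=0xb3  N=0 Z=0
after  4: R0=0x66 R1=0x30 R2=0x34 R3=0xb3  N=0 Z=0
after  5: R0=0x66 R1=0x30 R2=0x96 R3=0xb3  N=1 Z=0
after  6: R0=0x66 R1=0x30 R2=0x66 R3=0xb3  N=0 Z=0
-- IRQ taken; context saved, return-PC = 7 --

FLAGS = (N=0, Z=0)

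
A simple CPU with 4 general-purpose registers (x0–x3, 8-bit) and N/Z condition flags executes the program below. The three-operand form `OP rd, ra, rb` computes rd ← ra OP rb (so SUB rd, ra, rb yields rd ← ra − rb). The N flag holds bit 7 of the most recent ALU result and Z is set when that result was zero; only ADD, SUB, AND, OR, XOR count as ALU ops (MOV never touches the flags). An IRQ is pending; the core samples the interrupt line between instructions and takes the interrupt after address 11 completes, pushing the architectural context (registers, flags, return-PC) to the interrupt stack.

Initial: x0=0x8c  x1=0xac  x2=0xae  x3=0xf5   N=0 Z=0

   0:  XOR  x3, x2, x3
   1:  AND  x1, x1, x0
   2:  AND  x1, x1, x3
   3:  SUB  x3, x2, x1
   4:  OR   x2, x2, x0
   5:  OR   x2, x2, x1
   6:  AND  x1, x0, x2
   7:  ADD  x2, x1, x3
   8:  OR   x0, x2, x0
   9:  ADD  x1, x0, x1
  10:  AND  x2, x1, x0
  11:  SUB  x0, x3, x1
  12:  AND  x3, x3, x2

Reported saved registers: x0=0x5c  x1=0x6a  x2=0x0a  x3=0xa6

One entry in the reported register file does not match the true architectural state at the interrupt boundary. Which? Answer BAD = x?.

BAD = x1

after  0: x0=0x8c x1=0xac x2=0xae x3=0x5b  N=0 Z=0
after  1: x0=0x8c x1=0x8c x2=0xae x3=0x5b  N=1 Z=0
after  2: x0=0x8c x1=0x08 x2=0xae x3=0x5b  N=0 Z=0
after  3: x0=0x8c x1=0x08 x2=0xae x3=0xa6  N=1 Z=0
after  4: x0=0x8c x1=0x08 x2=0xae x3=0xa6  N=1 Z=0
after  5: x0=0x8c x1=0x08 x2=0xae x3=0xa6  N=1 Z=0
after  6: x0=0x8c x1=0x8c x2=0xae x3=0xa6  N=1 Z=0
after  7: x0=0x8c x1=0x8c x2=0x32 x3=0xa6  N=0 Z=0
after  8: x0=0xbe x1=0x8c x2=0x32 x3=0xa6  N=1 Z=0
after  9: x0=0xbe x1=0x4a x2=0x32 x3=0xa6  N=0 Z=0
after 10: x0=0xbe x1=0x4a x2=0x0a x3=0xa6  N=0 Z=0
after 11: x0=0x5c x1=0x4a x2=0x0a x3=0xa6  N=0 Z=0
-- IRQ taken; context saved, return-PC = 12 --
mismatch: x1: reported 0x6a vs actual 0x4a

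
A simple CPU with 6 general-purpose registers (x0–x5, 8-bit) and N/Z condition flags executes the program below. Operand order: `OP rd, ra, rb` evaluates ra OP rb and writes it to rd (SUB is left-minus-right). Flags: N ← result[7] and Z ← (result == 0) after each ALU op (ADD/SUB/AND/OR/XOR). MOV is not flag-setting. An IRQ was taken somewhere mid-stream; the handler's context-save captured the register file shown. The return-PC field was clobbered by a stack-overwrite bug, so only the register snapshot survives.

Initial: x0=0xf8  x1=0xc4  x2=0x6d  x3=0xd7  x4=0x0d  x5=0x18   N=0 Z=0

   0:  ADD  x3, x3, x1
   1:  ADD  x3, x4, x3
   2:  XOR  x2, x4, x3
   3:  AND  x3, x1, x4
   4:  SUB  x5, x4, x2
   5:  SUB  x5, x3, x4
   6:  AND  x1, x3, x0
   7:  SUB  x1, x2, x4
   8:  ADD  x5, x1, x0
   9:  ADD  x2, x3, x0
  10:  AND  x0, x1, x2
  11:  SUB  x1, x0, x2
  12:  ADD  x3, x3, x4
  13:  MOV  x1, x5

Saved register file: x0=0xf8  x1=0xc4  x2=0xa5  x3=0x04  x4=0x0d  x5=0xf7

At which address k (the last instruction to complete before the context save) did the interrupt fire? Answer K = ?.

after  0: x0=0xf8 x1=0xc4 x2=0x6d x3=0x9b x4=0x0d x5=0x18  N=1 Z=0
after  1: x0=0xf8 x1=0xc4 x2=0x6d x3=0xa8 x4=0x0d x5=0x18  N=1 Z=0
after  2: x0=0xf8 x1=0xc4 x2=0xa5 x3=0xa8 x4=0x0d x5=0x18  N=1 Z=0
after  3: x0=0xf8 x1=0xc4 x2=0xa5 x3=0x04 x4=0x0d x5=0x18  N=0 Z=0
after  4: x0=0xf8 x1=0xc4 x2=0xa5 x3=0x04 x4=0x0d x5=0x68  N=0 Z=0
after  5: x0=0xf8 x1=0xc4 x2=0xa5 x3=0x04 x4=0x0d x5=0xf7  N=1 Z=0
-- IRQ taken; context saved, return-PC = 6 --

K = 5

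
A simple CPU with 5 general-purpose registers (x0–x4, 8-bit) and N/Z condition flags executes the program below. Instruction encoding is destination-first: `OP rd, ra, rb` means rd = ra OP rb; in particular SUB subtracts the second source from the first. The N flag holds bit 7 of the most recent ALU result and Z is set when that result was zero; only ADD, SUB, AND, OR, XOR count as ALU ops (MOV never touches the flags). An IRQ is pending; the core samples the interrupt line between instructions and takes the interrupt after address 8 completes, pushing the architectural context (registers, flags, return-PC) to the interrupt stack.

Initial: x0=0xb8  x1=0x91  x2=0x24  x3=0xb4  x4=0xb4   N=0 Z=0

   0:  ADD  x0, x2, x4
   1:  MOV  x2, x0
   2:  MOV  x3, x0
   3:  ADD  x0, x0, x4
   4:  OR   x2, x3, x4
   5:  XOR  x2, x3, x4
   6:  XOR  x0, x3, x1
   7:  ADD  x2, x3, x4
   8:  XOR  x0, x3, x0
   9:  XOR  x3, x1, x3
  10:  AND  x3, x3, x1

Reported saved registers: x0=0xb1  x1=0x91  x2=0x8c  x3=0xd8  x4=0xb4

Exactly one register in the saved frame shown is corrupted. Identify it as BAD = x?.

after  0: x0=0xd8 x1=0x91 x2=0x24 x3=0xb4 x4=0xb4  N=1 Z=0
after  1: x0=0xd8 x1=0x91 x2=0xd8 x3=0xb4 x4=0xb4  N=1 Z=0
after  2: x0=0xd8 x1=0x91 x2=0xd8 x3=0xd8 x4=0xb4  N=1 Z=0
after  3: x0=0x8c x1=0x91 x2=0xd8 x3=0xd8 x4=0xb4  N=1 Z=0
after  4: x0=0x8c x1=0x91 x2=0xfc x3=0xd8 x4=0xb4  N=1 Z=0
after  5: x0=0x8c x1=0x91 x2=0x6c x3=0xd8 x4=0xb4  N=0 Z=0
after  6: x0=0x49 x1=0x91 x2=0x6c x3=0xd8 x4=0xb4  N=0 Z=0
after  7: x0=0x49 x1=0x91 x2=0x8c x3=0xd8 x4=0xb4  N=1 Z=0
after  8: x0=0x91 x1=0x91 x2=0x8c x3=0xd8 x4=0xb4  N=1 Z=0
-- IRQ taken; context saved, return-PC = 9 --
mismatch: x0: reported 0xb1 vs actual 0x91

BAD = x0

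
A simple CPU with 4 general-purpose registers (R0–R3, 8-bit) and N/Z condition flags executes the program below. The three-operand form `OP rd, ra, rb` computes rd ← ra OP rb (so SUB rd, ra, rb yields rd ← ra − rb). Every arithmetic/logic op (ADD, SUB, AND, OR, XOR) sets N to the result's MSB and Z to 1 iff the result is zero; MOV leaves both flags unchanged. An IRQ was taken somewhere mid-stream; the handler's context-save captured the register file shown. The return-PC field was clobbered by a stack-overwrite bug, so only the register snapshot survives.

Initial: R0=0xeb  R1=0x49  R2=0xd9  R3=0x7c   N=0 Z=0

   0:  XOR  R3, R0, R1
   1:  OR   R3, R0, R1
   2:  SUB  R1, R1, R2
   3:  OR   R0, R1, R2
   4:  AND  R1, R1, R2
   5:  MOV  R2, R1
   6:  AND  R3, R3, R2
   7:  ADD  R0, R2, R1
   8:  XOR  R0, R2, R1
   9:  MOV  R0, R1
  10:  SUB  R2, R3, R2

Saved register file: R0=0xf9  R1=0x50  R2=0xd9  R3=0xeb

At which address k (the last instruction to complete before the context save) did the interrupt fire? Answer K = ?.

K = 4

after  0: R0=0xeb R1=0x49 R2=0xd9 R3=0xa2  N=1 Z=0
after  1: R0=0xeb R1=0x49 R2=0xd9 R3=0xeb  N=1 Z=0
after  2: R0=0xeb R1=0x70 R2=0xd9 R3=0xeb  N=0 Z=0
after  3: R0=0xf9 R1=0x70 R2=0xd9 R3=0xeb  N=1 Z=0
after  4: R0=0xf9 R1=0x50 R2=0xd9 R3=0xeb  N=0 Z=0
-- IRQ taken; context saved, return-PC = 5 --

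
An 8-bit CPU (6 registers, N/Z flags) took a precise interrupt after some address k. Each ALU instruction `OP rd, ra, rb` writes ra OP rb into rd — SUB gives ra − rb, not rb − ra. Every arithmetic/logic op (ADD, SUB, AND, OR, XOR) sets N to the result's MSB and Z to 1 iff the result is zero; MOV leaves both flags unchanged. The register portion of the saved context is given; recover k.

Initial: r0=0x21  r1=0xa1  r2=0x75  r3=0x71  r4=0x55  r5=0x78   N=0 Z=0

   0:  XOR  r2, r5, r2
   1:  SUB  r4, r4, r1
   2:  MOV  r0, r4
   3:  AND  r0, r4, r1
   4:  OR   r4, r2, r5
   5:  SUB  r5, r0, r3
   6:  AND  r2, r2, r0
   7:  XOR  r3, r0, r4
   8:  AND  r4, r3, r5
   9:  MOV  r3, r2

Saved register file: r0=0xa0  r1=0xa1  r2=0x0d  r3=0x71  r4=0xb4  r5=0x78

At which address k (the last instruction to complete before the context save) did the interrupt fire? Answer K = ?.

K = 3

after  0: r0=0x21 r1=0xa1 r2=0x0d r3=0x71 r4=0x55 r5=0x78  N=0 Z=0
after  1: r0=0x21 r1=0xa1 r2=0x0d r3=0x71 r4=0xb4 r5=0x78  N=1 Z=0
after  2: r0=0xb4 r1=0xa1 r2=0x0d r3=0x71 r4=0xb4 r5=0x78  N=1 Z=0
after  3: r0=0xa0 r1=0xa1 r2=0x0d r3=0x71 r4=0xb4 r5=0x78  N=1 Z=0
-- IRQ taken; context saved, return-PC = 4 --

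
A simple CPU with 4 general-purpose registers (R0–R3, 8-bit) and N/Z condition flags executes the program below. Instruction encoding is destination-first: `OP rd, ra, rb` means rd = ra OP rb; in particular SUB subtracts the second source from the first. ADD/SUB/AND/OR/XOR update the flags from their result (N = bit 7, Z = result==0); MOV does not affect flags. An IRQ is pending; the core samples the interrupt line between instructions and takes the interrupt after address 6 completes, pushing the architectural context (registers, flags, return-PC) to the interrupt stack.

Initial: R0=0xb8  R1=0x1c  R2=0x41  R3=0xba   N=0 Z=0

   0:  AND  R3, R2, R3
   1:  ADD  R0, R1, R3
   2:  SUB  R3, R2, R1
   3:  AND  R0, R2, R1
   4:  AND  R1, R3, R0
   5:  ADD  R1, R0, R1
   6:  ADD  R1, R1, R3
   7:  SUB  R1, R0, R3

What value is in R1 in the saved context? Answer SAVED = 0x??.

SAVED = 0x25

after  0: R0=0xb8 R1=0x1c R2=0x41 R3=0x00  N=0 Z=1
after  1: R0=0x1c R1=0x1c R2=0x41 R3=0x00  N=0 Z=0
after  2: R0=0x1c R1=0x1c R2=0x41 R3=0x25  N=0 Z=0
after  3: R0=0x00 R1=0x1c R2=0x41 R3=0x25  N=0 Z=1
after  4: R0=0x00 R1=0x00 R2=0x41 R3=0x25  N=0 Z=1
after  5: R0=0x00 R1=0x00 R2=0x41 R3=0x25  N=0 Z=1
after  6: R0=0x00 R1=0x25 R2=0x41 R3=0x25  N=0 Z=0
-- IRQ taken; context saved, return-PC = 7 --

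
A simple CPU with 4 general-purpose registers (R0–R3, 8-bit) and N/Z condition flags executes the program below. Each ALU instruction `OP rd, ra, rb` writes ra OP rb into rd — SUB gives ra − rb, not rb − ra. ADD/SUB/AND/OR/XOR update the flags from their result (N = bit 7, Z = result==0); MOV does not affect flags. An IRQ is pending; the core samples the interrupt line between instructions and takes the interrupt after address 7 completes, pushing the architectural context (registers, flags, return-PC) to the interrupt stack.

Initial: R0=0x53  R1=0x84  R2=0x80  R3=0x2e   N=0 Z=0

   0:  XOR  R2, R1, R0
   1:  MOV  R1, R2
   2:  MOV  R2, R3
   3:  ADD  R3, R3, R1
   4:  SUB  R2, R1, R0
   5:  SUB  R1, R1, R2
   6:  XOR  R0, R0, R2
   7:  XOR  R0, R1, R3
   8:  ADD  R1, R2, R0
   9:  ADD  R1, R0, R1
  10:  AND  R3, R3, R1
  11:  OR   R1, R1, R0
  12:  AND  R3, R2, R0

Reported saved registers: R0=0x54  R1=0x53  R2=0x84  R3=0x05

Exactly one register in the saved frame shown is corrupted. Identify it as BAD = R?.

BAD = R0

after  0: R0=0x53 R1=0x84 R2=0xd7 R3=0x2e  N=1 Z=0
after  1: R0=0x53 R1=0xd7 R2=0xd7 R3=0x2e  N=1 Z=0
after  2: R0=0x53 R1=0xd7 R2=0x2e R3=0x2e  N=1 Z=0
after  3: R0=0x53 R1=0xd7 R2=0x2e R3=0x05  N=0 Z=0
after  4: R0=0x53 R1=0xd7 R2=0x84 R3=0x05  N=1 Z=0
after  5: R0=0x53 R1=0x53 R2=0x84 R3=0x05  N=0 Z=0
after  6: R0=0xd7 R1=0x53 R2=0x84 R3=0x05  N=1 Z=0
after  7: R0=0x56 R1=0x53 R2=0x84 R3=0x05  N=0 Z=0
-- IRQ taken; context saved, return-PC = 8 --
mismatch: R0: reported 0x54 vs actual 0x56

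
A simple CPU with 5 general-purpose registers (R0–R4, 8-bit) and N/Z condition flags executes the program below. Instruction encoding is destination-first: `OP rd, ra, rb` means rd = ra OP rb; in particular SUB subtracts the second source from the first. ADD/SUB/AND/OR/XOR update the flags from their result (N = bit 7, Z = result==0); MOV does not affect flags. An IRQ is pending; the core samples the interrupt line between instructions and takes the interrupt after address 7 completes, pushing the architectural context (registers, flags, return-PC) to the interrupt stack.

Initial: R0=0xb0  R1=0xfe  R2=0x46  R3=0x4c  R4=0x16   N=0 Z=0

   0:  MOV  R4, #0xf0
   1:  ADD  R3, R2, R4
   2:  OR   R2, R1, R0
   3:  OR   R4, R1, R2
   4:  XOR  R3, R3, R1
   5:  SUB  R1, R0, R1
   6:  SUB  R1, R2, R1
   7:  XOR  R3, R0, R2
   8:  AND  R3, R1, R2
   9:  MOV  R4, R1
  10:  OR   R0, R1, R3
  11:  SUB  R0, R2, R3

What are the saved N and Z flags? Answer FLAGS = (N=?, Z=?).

FLAGS = (N=0, Z=0)

after  0: R0=0xb0 R1=0xfe R2=0x46 R3=0x4c R4=0xf0  N=0 Z=0
after  1: R0=0xb0 R1=0xfe R2=0x46 R3=0x36 R4=0xf0  N=0 Z=0
after  2: R0=0xb0 R1=0xfe R2=0xfe R3=0x36 R4=0xf0  N=1 Z=0
after  3: R0=0xb0 R1=0xfe R2=0xfe R3=0x36 R4=0xfe  N=1 Z=0
after  4: R0=0xb0 R1=0xfe R2=0xfe R3=0xc8 R4=0xfe  N=1 Z=0
after  5: R0=0xb0 R1=0xb2 R2=0xfe R3=0xc8 R4=0xfe  N=1 Z=0
after  6: R0=0xb0 R1=0x4c R2=0xfe R3=0xc8 R4=0xfe  N=0 Z=0
after  7: R0=0xb0 R1=0x4c R2=0xfe R3=0x4e R4=0xfe  N=0 Z=0
-- IRQ taken; context saved, return-PC = 8 --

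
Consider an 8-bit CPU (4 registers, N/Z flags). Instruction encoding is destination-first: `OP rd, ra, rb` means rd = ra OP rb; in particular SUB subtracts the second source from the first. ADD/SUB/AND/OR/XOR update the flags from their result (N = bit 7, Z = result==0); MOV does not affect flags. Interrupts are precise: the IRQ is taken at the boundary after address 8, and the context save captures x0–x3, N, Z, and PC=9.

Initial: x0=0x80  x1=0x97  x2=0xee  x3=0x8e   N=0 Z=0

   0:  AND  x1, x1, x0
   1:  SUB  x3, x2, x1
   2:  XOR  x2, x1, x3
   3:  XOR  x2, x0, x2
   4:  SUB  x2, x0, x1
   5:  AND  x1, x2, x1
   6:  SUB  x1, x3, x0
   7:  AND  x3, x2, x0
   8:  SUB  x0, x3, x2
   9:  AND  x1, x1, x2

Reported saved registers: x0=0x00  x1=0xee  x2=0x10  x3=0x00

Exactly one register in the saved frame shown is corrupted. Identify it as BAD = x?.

after  0: x0=0x80 x1=0x80 x2=0xee x3=0x8e  N=1 Z=0
after  1: x0=0x80 x1=0x80 x2=0xee x3=0x6e  N=0 Z=0
after  2: x0=0x80 x1=0x80 x2=0xee x3=0x6e  N=1 Z=0
after  3: x0=0x80 x1=0x80 x2=0x6e x3=0x6e  N=0 Z=0
after  4: x0=0x80 x1=0x80 x2=0x00 x3=0x6e  N=0 Z=1
after  5: x0=0x80 x1=0x00 x2=0x00 x3=0x6e  N=0 Z=1
after  6: x0=0x80 x1=0xee x2=0x00 x3=0x6e  N=1 Z=0
after  7: x0=0x80 x1=0xee x2=0x00 x3=0x00  N=0 Z=1
after  8: x0=0x00 x1=0xee x2=0x00 x3=0x00  N=0 Z=1
-- IRQ taken; context saved, return-PC = 9 --
mismatch: x2: reported 0x10 vs actual 0x00

BAD = x2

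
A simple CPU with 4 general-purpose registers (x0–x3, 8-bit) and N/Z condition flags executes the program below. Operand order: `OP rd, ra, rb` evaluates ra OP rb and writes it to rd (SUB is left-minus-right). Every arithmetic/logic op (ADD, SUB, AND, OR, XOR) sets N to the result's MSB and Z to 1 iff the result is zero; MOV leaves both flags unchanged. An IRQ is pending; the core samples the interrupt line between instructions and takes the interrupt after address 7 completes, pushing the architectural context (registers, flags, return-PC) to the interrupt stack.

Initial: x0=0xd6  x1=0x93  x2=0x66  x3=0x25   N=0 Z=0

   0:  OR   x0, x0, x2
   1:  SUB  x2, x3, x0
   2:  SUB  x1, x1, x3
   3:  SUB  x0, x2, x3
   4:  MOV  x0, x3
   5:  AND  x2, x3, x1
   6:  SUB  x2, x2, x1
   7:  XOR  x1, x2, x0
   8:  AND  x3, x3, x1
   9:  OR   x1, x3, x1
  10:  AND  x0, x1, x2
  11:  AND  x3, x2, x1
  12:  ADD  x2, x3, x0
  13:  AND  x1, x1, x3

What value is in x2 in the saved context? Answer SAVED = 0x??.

SAVED = 0xb6

after  0: x0=0xf6 x1=0x93 x2=0x66 x3=0x25  N=1 Z=0
after  1: x0=0xf6 x1=0x93 x2=0x2f x3=0x25  N=0 Z=0
after  2: x0=0xf6 x1=0x6e x2=0x2f x3=0x25  N=0 Z=0
after  3: x0=0x0a x1=0x6e x2=0x2f x3=0x25  N=0 Z=0
after  4: x0=0x25 x1=0x6e x2=0x2f x3=0x25  N=0 Z=0
after  5: x0=0x25 x1=0x6e x2=0x24 x3=0x25  N=0 Z=0
after  6: x0=0x25 x1=0x6e x2=0xb6 x3=0x25  N=1 Z=0
after  7: x0=0x25 x1=0x93 x2=0xb6 x3=0x25  N=1 Z=0
-- IRQ taken; context saved, return-PC = 8 --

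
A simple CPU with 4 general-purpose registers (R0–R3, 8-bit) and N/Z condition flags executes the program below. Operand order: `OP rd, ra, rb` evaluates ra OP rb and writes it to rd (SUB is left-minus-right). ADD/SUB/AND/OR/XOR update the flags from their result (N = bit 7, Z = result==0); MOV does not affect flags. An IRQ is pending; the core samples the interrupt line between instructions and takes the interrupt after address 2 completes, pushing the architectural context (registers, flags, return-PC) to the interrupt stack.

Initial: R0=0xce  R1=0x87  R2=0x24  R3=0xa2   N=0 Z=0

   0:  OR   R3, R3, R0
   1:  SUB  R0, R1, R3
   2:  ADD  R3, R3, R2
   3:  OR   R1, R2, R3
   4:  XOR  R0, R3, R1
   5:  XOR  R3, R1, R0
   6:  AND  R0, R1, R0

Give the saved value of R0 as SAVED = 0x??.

SAVED = 0x99

after  0: R0=0xce R1=0x87 R2=0x24 R3=0xee  N=1 Z=0
after  1: R0=0x99 R1=0x87 R2=0x24 R3=0xee  N=1 Z=0
after  2: R0=0x99 R1=0x87 R2=0x24 R3=0x12  N=0 Z=0
-- IRQ taken; context saved, return-PC = 3 --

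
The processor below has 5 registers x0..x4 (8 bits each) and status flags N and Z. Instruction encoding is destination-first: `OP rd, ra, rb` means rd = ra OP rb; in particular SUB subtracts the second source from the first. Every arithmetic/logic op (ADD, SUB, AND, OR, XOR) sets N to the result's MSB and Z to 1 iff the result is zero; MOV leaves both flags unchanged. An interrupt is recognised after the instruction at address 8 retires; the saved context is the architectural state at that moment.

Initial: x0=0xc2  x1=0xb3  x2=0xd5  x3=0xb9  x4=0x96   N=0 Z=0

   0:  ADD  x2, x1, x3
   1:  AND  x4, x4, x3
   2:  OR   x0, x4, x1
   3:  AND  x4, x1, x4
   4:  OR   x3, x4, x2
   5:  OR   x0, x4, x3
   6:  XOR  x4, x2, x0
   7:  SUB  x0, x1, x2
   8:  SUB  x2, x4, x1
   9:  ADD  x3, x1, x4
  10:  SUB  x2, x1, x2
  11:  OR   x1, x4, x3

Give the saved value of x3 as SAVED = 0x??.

SAVED = 0xfc

after  0: x0=0xc2 x1=0xb3 x2=0x6c x3=0xb9 x4=0x96  N=0 Z=0
after  1: x0=0xc2 x1=0xb3 x2=0x6c x3=0xb9 x4=0x90  N=1 Z=0
after  2: x0=0xb3 x1=0xb3 x2=0x6c x3=0xb9 x4=0x90  N=1 Z=0
after  3: x0=0xb3 x1=0xb3 x2=0x6c x3=0xb9 x4=0x90  N=1 Z=0
after  4: x0=0xb3 x1=0xb3 x2=0x6c x3=0xfc x4=0x90  N=1 Z=0
after  5: x0=0xfc x1=0xb3 x2=0x6c x3=0xfc x4=0x90  N=1 Z=0
after  6: x0=0xfc x1=0xb3 x2=0x6c x3=0xfc x4=0x90  N=1 Z=0
after  7: x0=0x47 x1=0xb3 x2=0x6c x3=0xfc x4=0x90  N=0 Z=0
after  8: x0=0x47 x1=0xb3 x2=0xdd x3=0xfc x4=0x90  N=1 Z=0
-- IRQ taken; context saved, return-PC = 9 --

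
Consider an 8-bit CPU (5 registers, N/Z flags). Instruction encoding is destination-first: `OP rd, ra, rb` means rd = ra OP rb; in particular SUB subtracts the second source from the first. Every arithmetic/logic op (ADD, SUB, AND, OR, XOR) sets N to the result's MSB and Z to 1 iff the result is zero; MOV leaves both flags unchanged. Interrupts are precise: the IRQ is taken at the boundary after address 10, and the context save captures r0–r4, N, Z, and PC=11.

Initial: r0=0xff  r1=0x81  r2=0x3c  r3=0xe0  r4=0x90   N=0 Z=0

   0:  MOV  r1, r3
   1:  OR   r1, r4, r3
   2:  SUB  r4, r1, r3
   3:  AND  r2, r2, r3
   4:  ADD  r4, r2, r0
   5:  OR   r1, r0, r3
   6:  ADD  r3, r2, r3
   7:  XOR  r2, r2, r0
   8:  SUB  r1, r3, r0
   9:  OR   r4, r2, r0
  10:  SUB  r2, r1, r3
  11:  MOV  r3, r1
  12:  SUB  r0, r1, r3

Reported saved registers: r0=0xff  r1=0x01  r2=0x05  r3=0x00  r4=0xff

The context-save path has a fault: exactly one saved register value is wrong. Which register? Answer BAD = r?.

after  0: r0=0xff r1=0xe0 r2=0x3c r3=0xe0 r4=0x90  N=0 Z=0
after  1: r0=0xff r1=0xf0 r2=0x3c r3=0xe0 r4=0x90  N=1 Z=0
after  2: r0=0xff r1=0xf0 r2=0x3c r3=0xe0 r4=0x10  N=0 Z=0
after  3: r0=0xff r1=0xf0 r2=0x20 r3=0xe0 r4=0x10  N=0 Z=0
after  4: r0=0xff r1=0xf0 r2=0x20 r3=0xe0 r4=0x1f  N=0 Z=0
after  5: r0=0xff r1=0xff r2=0x20 r3=0xe0 r4=0x1f  N=1 Z=0
after  6: r0=0xff r1=0xff r2=0x20 r3=0x00 r4=0x1f  N=0 Z=1
after  7: r0=0xff r1=0xff r2=0xdf r3=0x00 r4=0x1f  N=1 Z=0
after  8: r0=0xff r1=0x01 r2=0xdf r3=0x00 r4=0x1f  N=0 Z=0
after  9: r0=0xff r1=0x01 r2=0xdf r3=0x00 r4=0xff  N=1 Z=0
after 10: r0=0xff r1=0x01 r2=0x01 r3=0x00 r4=0xff  N=0 Z=0
-- IRQ taken; context saved, return-PC = 11 --
mismatch: r2: reported 0x05 vs actual 0x01

BAD = r2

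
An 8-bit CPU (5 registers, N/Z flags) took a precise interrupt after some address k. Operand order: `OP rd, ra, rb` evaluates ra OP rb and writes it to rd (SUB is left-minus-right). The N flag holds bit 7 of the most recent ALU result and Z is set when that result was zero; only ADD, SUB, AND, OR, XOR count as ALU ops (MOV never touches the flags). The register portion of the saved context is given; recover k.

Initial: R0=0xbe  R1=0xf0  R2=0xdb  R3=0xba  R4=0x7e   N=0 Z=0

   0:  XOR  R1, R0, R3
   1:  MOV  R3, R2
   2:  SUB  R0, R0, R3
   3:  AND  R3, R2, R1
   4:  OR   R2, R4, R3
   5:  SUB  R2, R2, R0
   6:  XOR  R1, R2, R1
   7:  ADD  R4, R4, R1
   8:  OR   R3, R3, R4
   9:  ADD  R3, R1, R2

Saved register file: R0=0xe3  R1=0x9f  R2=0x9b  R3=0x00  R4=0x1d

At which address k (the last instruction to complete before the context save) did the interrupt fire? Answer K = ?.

K = 7

after  0: R0=0xbe R1=0x04 R2=0xdb R3=0xba R4=0x7e  N=0 Z=0
after  1: R0=0xbe R1=0x04 R2=0xdb R3=0xdb R4=0x7e  N=0 Z=0
after  2: R0=0xe3 R1=0x04 R2=0xdb R3=0xdb R4=0x7e  N=1 Z=0
after  3: R0=0xe3 R1=0x04 R2=0xdb R3=0x00 R4=0x7e  N=0 Z=1
after  4: R0=0xe3 R1=0x04 R2=0x7e R3=0x00 R4=0x7e  N=0 Z=0
after  5: R0=0xe3 R1=0x04 R2=0x9b R3=0x00 R4=0x7e  N=1 Z=0
after  6: R0=0xe3 R1=0x9f R2=0x9b R3=0x00 R4=0x7e  N=1 Z=0
after  7: R0=0xe3 R1=0x9f R2=0x9b R3=0x00 R4=0x1d  N=0 Z=0
-- IRQ taken; context saved, return-PC = 8 --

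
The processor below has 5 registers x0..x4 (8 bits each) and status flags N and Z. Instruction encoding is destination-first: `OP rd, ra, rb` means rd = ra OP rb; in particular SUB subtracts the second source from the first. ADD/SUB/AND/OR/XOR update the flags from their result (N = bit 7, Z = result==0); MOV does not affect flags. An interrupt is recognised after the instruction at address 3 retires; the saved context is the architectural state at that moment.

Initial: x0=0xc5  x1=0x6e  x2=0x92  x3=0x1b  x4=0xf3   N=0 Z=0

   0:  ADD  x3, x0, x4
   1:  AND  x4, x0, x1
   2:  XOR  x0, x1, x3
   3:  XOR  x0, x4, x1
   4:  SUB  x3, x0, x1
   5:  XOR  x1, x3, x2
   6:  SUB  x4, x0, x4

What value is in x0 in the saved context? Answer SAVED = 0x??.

SAVED = 0x2a

after  0: x0=0xc5 x1=0x6e x2=0x92 x3=0xb8 x4=0xf3  N=1 Z=0
after  1: x0=0xc5 x1=0x6e x2=0x92 x3=0xb8 x4=0x44  N=0 Z=0
after  2: x0=0xd6 x1=0x6e x2=0x92 x3=0xb8 x4=0x44  N=1 Z=0
after  3: x0=0x2a x1=0x6e x2=0x92 x3=0xb8 x4=0x44  N=0 Z=0
-- IRQ taken; context saved, return-PC = 4 --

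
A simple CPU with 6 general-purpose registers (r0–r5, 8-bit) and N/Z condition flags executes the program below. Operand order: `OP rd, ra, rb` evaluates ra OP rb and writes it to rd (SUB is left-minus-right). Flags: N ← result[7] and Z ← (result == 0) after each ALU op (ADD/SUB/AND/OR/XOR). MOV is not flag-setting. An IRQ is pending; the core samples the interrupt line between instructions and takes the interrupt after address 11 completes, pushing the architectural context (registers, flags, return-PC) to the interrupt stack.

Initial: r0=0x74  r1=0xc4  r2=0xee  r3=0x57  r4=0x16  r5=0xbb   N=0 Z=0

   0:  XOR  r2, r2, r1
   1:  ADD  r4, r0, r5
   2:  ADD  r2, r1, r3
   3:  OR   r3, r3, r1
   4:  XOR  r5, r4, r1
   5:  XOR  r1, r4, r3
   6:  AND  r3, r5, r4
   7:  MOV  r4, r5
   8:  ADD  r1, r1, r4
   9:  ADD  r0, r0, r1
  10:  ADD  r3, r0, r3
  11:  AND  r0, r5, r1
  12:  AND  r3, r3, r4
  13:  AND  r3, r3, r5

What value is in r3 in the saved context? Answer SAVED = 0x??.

after  0: r0=0x74 r1=0xc4 r2=0x2a r3=0x57 r4=0x16 r5=0xbb  N=0 Z=0
after  1: r0=0x74 r1=0xc4 r2=0x2a r3=0x57 r4=0x2f r5=0xbb  N=0 Z=0
after  2: r0=0x74 r1=0xc4 r2=0x1b r3=0x57 r4=0x2f r5=0xbb  N=0 Z=0
after  3: r0=0x74 r1=0xc4 r2=0x1b r3=0xd7 r4=0x2f r5=0xbb  N=1 Z=0
after  4: r0=0x74 r1=0xc4 r2=0x1b r3=0xd7 r4=0x2f r5=0xeb  N=1 Z=0
after  5: r0=0x74 r1=0xf8 r2=0x1b r3=0xd7 r4=0x2f r5=0xeb  N=1 Z=0
after  6: r0=0x74 r1=0xf8 r2=0x1b r3=0x2b r4=0x2f r5=0xeb  N=0 Z=0
after  7: r0=0x74 r1=0xf8 r2=0x1b r3=0x2b r4=0xeb r5=0xeb  N=0 Z=0
after  8: r0=0x74 r1=0xe3 r2=0x1b r3=0x2b r4=0xeb r5=0xeb  N=1 Z=0
after  9: r0=0x57 r1=0xe3 r2=0x1b r3=0x2b r4=0xeb r5=0xeb  N=0 Z=0
after 10: r0=0x57 r1=0xe3 r2=0x1b r3=0x82 r4=0xeb r5=0xeb  N=1 Z=0
after 11: r0=0xe3 r1=0xe3 r2=0x1b r3=0x82 r4=0xeb r5=0xeb  N=1 Z=0
-- IRQ taken; context saved, return-PC = 12 --

SAVED = 0x82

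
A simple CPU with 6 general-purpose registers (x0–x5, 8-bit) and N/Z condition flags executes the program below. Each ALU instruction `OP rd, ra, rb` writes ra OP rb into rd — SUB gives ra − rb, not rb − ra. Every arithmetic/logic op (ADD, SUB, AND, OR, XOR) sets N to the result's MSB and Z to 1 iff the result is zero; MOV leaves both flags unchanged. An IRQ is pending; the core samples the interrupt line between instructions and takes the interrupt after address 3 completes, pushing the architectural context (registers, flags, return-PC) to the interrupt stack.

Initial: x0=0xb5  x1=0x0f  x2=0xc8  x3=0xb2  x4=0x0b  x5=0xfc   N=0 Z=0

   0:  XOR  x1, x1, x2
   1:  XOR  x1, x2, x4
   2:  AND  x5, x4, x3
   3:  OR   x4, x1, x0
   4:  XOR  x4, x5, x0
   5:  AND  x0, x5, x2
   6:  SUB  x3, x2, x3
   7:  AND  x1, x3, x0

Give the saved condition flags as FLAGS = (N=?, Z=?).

after  0: x0=0xb5 x1=0xc7 x2=0xc8 x3=0xb2 x4=0x0b x5=0xfc  N=1 Z=0
after  1: x0=0xb5 x1=0xc3 x2=0xc8 x3=0xb2 x4=0x0b x5=0xfc  N=1 Z=0
after  2: x0=0xb5 x1=0xc3 x2=0xc8 x3=0xb2 x4=0x0b x5=0x02  N=0 Z=0
after  3: x0=0xb5 x1=0xc3 x2=0xc8 x3=0xb2 x4=0xf7 x5=0x02  N=1 Z=0
-- IRQ taken; context saved, return-PC = 4 --

FLAGS = (N=1, Z=0)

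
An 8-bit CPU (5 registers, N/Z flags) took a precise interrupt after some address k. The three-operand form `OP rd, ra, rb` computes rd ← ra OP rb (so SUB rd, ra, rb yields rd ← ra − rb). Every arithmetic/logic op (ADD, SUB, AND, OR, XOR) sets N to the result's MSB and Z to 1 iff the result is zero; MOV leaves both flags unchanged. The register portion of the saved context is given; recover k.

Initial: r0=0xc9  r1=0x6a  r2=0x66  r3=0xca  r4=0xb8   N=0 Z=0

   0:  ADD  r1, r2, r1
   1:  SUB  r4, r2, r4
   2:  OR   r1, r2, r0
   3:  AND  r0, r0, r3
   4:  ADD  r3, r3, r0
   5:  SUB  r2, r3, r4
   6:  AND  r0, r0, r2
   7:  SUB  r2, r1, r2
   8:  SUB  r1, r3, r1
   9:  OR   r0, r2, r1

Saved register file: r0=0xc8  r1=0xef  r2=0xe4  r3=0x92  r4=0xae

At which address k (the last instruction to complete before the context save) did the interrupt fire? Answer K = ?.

K = 5

after  0: r0=0xc9 r1=0xd0 r2=0x66 r3=0xca r4=0xb8  N=1 Z=0
after  1: r0=0xc9 r1=0xd0 r2=0x66 r3=0xca r4=0xae  N=1 Z=0
after  2: r0=0xc9 r1=0xef r2=0x66 r3=0xca r4=0xae  N=1 Z=0
after  3: r0=0xc8 r1=0xef r2=0x66 r3=0xca r4=0xae  N=1 Z=0
after  4: r0=0xc8 r1=0xef r2=0x66 r3=0x92 r4=0xae  N=1 Z=0
after  5: r0=0xc8 r1=0xef r2=0xe4 r3=0x92 r4=0xae  N=1 Z=0
-- IRQ taken; context saved, return-PC = 6 --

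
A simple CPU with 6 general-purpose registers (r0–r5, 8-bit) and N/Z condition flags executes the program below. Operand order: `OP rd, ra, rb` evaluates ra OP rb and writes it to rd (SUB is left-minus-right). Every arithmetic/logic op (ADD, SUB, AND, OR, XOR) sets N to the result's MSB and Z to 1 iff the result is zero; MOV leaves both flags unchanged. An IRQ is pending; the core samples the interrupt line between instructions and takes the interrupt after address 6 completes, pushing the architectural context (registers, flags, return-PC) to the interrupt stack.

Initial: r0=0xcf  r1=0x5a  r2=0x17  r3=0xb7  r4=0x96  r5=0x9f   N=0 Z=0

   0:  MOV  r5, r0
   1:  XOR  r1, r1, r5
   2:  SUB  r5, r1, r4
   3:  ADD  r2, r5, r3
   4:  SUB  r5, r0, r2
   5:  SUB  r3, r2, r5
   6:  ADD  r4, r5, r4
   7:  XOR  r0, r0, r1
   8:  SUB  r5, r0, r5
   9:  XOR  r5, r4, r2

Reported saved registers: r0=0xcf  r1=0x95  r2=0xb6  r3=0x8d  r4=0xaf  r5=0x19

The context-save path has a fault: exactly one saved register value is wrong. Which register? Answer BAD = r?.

BAD = r3

after  0: r0=0xcf r1=0x5a r2=0x17 r3=0xb7 r4=0x96 r5=0xcf  N=0 Z=0
after  1: r0=0xcf r1=0x95 r2=0x17 r3=0xb7 r4=0x96 r5=0xcf  N=1 Z=0
after  2: r0=0xcf r1=0x95 r2=0x17 r3=0xb7 r4=0x96 r5=0xff  N=1 Z=0
after  3: r0=0xcf r1=0x95 r2=0xb6 r3=0xb7 r4=0x96 r5=0xff  N=1 Z=0
after  4: r0=0xcf r1=0x95 r2=0xb6 r3=0xb7 r4=0x96 r5=0x19  N=0 Z=0
after  5: r0=0xcf r1=0x95 r2=0xb6 r3=0x9d r4=0x96 r5=0x19  N=1 Z=0
after  6: r0=0xcf r1=0x95 r2=0xb6 r3=0x9d r4=0xaf r5=0x19  N=1 Z=0
-- IRQ taken; context saved, return-PC = 7 --
mismatch: r3: reported 0x8d vs actual 0x9d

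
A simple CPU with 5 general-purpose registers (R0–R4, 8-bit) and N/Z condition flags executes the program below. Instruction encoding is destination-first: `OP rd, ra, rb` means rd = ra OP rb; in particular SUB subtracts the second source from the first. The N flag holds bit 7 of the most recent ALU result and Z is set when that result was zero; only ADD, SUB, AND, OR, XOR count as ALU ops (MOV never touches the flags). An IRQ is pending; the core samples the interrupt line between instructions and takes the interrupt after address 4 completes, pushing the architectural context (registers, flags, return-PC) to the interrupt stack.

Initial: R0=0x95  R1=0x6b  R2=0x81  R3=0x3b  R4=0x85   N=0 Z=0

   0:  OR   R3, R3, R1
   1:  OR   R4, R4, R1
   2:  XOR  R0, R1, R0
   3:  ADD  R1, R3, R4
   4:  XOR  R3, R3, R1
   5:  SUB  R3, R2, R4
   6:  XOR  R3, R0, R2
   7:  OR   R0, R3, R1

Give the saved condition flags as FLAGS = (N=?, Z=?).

FLAGS = (N=0, Z=0)

after  0: R0=0x95 R1=0x6b R2=0x81 R3=0x7b R4=0x85  N=0 Z=0
after  1: R0=0x95 R1=0x6b R2=0x81 R3=0x7b R4=0xef  N=1 Z=0
after  2: R0=0xfe R1=0x6b R2=0x81 R3=0x7b R4=0xef  N=1 Z=0
after  3: R0=0xfe R1=0x6a R2=0x81 R3=0x7b R4=0xef  N=0 Z=0
after  4: R0=0xfe R1=0x6a R2=0x81 R3=0x11 R4=0xef  N=0 Z=0
-- IRQ taken; context saved, return-PC = 5 --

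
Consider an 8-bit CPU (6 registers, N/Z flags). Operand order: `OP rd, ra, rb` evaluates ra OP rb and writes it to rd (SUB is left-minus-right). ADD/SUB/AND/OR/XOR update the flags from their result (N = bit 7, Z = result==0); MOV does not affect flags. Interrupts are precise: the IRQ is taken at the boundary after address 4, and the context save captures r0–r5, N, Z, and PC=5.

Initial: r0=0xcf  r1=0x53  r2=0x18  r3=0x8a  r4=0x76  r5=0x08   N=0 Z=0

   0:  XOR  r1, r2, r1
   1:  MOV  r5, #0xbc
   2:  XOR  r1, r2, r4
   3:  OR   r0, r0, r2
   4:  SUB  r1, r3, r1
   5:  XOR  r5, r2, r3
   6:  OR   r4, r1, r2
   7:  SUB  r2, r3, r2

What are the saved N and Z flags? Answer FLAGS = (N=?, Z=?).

FLAGS = (N=0, Z=0)

after  0: r0=0xcf r1=0x4b r2=0x18 r3=0x8a r4=0x76 r5=0x08  N=0 Z=0
after  1: r0=0xcf r1=0x4b r2=0x18 r3=0x8a r4=0x76 r5=0xbc  N=0 Z=0
after  2: r0=0xcf r1=0x6e r2=0x18 r3=0x8a r4=0x76 r5=0xbc  N=0 Z=0
after  3: r0=0xdf r1=0x6e r2=0x18 r3=0x8a r4=0x76 r5=0xbc  N=1 Z=0
after  4: r0=0xdf r1=0x1c r2=0x18 r3=0x8a r4=0x76 r5=0xbc  N=0 Z=0
-- IRQ taken; context saved, return-PC = 5 --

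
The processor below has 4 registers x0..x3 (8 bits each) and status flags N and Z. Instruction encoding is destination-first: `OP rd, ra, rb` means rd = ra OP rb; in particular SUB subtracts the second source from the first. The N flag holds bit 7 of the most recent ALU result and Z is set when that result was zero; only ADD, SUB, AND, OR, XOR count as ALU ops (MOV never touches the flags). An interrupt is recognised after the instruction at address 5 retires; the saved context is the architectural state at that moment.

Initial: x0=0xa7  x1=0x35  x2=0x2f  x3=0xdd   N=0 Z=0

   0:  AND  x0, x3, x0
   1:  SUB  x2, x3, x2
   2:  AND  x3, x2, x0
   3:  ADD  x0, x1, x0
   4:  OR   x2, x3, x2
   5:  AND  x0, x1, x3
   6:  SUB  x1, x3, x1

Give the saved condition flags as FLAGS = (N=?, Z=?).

FLAGS = (N=0, Z=0)

after  0: x0=0x85 x1=0x35 x2=0x2f x3=0xdd  N=1 Z=0
after  1: x0=0x85 x1=0x35 x2=0xae x3=0xdd  N=1 Z=0
after  2: x0=0x85 x1=0x35 x2=0xae x3=0x84  N=1 Z=0
after  3: x0=0xba x1=0x35 x2=0xae x3=0x84  N=1 Z=0
after  4: x0=0xba x1=0x35 x2=0xae x3=0x84  N=1 Z=0
after  5: x0=0x04 x1=0x35 x2=0xae x3=0x84  N=0 Z=0
-- IRQ taken; context saved, return-PC = 6 --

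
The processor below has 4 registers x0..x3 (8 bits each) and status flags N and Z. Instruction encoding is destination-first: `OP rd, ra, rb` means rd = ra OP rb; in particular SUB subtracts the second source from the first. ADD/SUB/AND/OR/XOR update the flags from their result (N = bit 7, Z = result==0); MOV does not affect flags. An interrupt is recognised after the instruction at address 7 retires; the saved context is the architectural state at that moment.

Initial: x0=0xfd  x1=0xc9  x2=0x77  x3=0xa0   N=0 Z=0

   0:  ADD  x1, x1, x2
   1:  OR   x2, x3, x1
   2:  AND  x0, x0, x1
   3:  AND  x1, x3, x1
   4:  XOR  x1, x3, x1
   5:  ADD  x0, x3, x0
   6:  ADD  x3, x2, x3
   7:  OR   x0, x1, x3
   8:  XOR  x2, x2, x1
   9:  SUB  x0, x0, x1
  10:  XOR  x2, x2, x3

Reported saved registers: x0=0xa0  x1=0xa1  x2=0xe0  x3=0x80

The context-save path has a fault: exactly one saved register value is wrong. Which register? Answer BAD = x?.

BAD = x1

after  0: x0=0xfd x1=0x40 x2=0x77 x3=0xa0  N=0 Z=0
after  1: x0=0xfd x1=0x40 x2=0xe0 x3=0xa0  N=1 Z=0
after  2: x0=0x40 x1=0x40 x2=0xe0 x3=0xa0  N=0 Z=0
after  3: x0=0x40 x1=0x00 x2=0xe0 x3=0xa0  N=0 Z=1
after  4: x0=0x40 x1=0xa0 x2=0xe0 x3=0xa0  N=1 Z=0
after  5: x0=0xe0 x1=0xa0 x2=0xe0 x3=0xa0  N=1 Z=0
after  6: x0=0xe0 x1=0xa0 x2=0xe0 x3=0x80  N=1 Z=0
after  7: x0=0xa0 x1=0xa0 x2=0xe0 x3=0x80  N=1 Z=0
-- IRQ taken; context saved, return-PC = 8 --
mismatch: x1: reported 0xa1 vs actual 0xa0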